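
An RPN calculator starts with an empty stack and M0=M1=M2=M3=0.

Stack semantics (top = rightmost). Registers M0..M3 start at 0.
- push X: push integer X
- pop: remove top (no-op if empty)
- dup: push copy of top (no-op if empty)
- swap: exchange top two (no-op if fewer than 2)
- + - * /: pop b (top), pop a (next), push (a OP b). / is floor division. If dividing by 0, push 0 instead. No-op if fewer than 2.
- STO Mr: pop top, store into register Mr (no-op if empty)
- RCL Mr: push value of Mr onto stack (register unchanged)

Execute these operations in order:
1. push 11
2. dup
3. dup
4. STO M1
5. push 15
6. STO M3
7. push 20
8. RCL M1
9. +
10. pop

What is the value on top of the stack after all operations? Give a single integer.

After op 1 (push 11): stack=[11] mem=[0,0,0,0]
After op 2 (dup): stack=[11,11] mem=[0,0,0,0]
After op 3 (dup): stack=[11,11,11] mem=[0,0,0,0]
After op 4 (STO M1): stack=[11,11] mem=[0,11,0,0]
After op 5 (push 15): stack=[11,11,15] mem=[0,11,0,0]
After op 6 (STO M3): stack=[11,11] mem=[0,11,0,15]
After op 7 (push 20): stack=[11,11,20] mem=[0,11,0,15]
After op 8 (RCL M1): stack=[11,11,20,11] mem=[0,11,0,15]
After op 9 (+): stack=[11,11,31] mem=[0,11,0,15]
After op 10 (pop): stack=[11,11] mem=[0,11,0,15]

Answer: 11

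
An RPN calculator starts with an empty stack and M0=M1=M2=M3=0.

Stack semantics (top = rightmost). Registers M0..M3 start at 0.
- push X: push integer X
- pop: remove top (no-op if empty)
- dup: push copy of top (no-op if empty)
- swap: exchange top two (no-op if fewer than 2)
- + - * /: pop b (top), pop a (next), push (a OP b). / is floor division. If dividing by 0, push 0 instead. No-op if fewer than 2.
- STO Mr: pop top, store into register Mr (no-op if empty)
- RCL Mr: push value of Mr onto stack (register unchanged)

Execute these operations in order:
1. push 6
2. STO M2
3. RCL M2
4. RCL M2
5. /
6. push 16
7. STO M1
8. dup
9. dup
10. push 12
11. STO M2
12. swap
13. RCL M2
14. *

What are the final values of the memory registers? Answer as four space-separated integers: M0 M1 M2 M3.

After op 1 (push 6): stack=[6] mem=[0,0,0,0]
After op 2 (STO M2): stack=[empty] mem=[0,0,6,0]
After op 3 (RCL M2): stack=[6] mem=[0,0,6,0]
After op 4 (RCL M2): stack=[6,6] mem=[0,0,6,0]
After op 5 (/): stack=[1] mem=[0,0,6,0]
After op 6 (push 16): stack=[1,16] mem=[0,0,6,0]
After op 7 (STO M1): stack=[1] mem=[0,16,6,0]
After op 8 (dup): stack=[1,1] mem=[0,16,6,0]
After op 9 (dup): stack=[1,1,1] mem=[0,16,6,0]
After op 10 (push 12): stack=[1,1,1,12] mem=[0,16,6,0]
After op 11 (STO M2): stack=[1,1,1] mem=[0,16,12,0]
After op 12 (swap): stack=[1,1,1] mem=[0,16,12,0]
After op 13 (RCL M2): stack=[1,1,1,12] mem=[0,16,12,0]
After op 14 (*): stack=[1,1,12] mem=[0,16,12,0]

Answer: 0 16 12 0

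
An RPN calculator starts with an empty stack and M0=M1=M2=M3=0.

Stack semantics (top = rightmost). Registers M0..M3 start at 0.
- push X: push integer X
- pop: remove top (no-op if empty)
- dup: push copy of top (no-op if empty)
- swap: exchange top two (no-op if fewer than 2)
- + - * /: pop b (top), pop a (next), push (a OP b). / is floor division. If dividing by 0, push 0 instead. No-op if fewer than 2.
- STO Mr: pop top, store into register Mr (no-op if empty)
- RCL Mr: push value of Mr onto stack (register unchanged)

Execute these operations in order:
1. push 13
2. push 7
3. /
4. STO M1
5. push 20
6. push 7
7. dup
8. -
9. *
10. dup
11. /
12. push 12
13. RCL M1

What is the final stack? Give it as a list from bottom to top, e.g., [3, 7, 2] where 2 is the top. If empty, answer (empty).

Answer: [0, 12, 1]

Derivation:
After op 1 (push 13): stack=[13] mem=[0,0,0,0]
After op 2 (push 7): stack=[13,7] mem=[0,0,0,0]
After op 3 (/): stack=[1] mem=[0,0,0,0]
After op 4 (STO M1): stack=[empty] mem=[0,1,0,0]
After op 5 (push 20): stack=[20] mem=[0,1,0,0]
After op 6 (push 7): stack=[20,7] mem=[0,1,0,0]
After op 7 (dup): stack=[20,7,7] mem=[0,1,0,0]
After op 8 (-): stack=[20,0] mem=[0,1,0,0]
After op 9 (*): stack=[0] mem=[0,1,0,0]
After op 10 (dup): stack=[0,0] mem=[0,1,0,0]
After op 11 (/): stack=[0] mem=[0,1,0,0]
After op 12 (push 12): stack=[0,12] mem=[0,1,0,0]
After op 13 (RCL M1): stack=[0,12,1] mem=[0,1,0,0]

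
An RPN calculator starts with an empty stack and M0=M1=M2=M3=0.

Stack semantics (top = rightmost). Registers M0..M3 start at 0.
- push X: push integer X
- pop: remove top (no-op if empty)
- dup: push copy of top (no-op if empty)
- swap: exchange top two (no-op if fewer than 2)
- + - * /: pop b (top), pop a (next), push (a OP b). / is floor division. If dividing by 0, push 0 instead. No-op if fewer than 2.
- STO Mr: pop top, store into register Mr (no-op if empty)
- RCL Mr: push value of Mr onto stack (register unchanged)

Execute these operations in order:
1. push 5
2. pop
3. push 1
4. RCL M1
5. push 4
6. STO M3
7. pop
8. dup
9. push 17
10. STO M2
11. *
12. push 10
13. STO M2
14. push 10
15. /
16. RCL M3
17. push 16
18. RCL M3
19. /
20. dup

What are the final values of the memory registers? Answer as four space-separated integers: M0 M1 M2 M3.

After op 1 (push 5): stack=[5] mem=[0,0,0,0]
After op 2 (pop): stack=[empty] mem=[0,0,0,0]
After op 3 (push 1): stack=[1] mem=[0,0,0,0]
After op 4 (RCL M1): stack=[1,0] mem=[0,0,0,0]
After op 5 (push 4): stack=[1,0,4] mem=[0,0,0,0]
After op 6 (STO M3): stack=[1,0] mem=[0,0,0,4]
After op 7 (pop): stack=[1] mem=[0,0,0,4]
After op 8 (dup): stack=[1,1] mem=[0,0,0,4]
After op 9 (push 17): stack=[1,1,17] mem=[0,0,0,4]
After op 10 (STO M2): stack=[1,1] mem=[0,0,17,4]
After op 11 (*): stack=[1] mem=[0,0,17,4]
After op 12 (push 10): stack=[1,10] mem=[0,0,17,4]
After op 13 (STO M2): stack=[1] mem=[0,0,10,4]
After op 14 (push 10): stack=[1,10] mem=[0,0,10,4]
After op 15 (/): stack=[0] mem=[0,0,10,4]
After op 16 (RCL M3): stack=[0,4] mem=[0,0,10,4]
After op 17 (push 16): stack=[0,4,16] mem=[0,0,10,4]
After op 18 (RCL M3): stack=[0,4,16,4] mem=[0,0,10,4]
After op 19 (/): stack=[0,4,4] mem=[0,0,10,4]
After op 20 (dup): stack=[0,4,4,4] mem=[0,0,10,4]

Answer: 0 0 10 4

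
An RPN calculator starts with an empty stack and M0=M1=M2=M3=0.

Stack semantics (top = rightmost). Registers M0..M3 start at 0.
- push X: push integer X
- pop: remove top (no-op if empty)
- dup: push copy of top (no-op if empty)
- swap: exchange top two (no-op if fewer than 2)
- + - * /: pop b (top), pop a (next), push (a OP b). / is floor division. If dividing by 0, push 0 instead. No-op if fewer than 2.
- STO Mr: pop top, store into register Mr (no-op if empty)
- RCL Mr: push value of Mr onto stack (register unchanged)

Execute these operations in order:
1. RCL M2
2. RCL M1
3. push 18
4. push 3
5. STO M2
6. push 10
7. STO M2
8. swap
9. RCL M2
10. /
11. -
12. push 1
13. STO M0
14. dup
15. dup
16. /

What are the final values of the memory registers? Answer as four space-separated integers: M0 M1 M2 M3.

After op 1 (RCL M2): stack=[0] mem=[0,0,0,0]
After op 2 (RCL M1): stack=[0,0] mem=[0,0,0,0]
After op 3 (push 18): stack=[0,0,18] mem=[0,0,0,0]
After op 4 (push 3): stack=[0,0,18,3] mem=[0,0,0,0]
After op 5 (STO M2): stack=[0,0,18] mem=[0,0,3,0]
After op 6 (push 10): stack=[0,0,18,10] mem=[0,0,3,0]
After op 7 (STO M2): stack=[0,0,18] mem=[0,0,10,0]
After op 8 (swap): stack=[0,18,0] mem=[0,0,10,0]
After op 9 (RCL M2): stack=[0,18,0,10] mem=[0,0,10,0]
After op 10 (/): stack=[0,18,0] mem=[0,0,10,0]
After op 11 (-): stack=[0,18] mem=[0,0,10,0]
After op 12 (push 1): stack=[0,18,1] mem=[0,0,10,0]
After op 13 (STO M0): stack=[0,18] mem=[1,0,10,0]
After op 14 (dup): stack=[0,18,18] mem=[1,0,10,0]
After op 15 (dup): stack=[0,18,18,18] mem=[1,0,10,0]
After op 16 (/): stack=[0,18,1] mem=[1,0,10,0]

Answer: 1 0 10 0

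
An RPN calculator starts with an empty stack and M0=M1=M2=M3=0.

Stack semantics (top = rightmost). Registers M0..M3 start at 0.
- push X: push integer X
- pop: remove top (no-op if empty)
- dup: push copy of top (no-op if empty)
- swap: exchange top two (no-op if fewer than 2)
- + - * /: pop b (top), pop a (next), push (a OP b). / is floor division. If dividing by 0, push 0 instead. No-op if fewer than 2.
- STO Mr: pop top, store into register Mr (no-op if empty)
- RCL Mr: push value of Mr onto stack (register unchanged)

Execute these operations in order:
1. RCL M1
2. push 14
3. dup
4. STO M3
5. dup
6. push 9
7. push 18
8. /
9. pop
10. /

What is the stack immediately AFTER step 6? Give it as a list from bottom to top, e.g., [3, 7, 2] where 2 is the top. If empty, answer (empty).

After op 1 (RCL M1): stack=[0] mem=[0,0,0,0]
After op 2 (push 14): stack=[0,14] mem=[0,0,0,0]
After op 3 (dup): stack=[0,14,14] mem=[0,0,0,0]
After op 4 (STO M3): stack=[0,14] mem=[0,0,0,14]
After op 5 (dup): stack=[0,14,14] mem=[0,0,0,14]
After op 6 (push 9): stack=[0,14,14,9] mem=[0,0,0,14]

[0, 14, 14, 9]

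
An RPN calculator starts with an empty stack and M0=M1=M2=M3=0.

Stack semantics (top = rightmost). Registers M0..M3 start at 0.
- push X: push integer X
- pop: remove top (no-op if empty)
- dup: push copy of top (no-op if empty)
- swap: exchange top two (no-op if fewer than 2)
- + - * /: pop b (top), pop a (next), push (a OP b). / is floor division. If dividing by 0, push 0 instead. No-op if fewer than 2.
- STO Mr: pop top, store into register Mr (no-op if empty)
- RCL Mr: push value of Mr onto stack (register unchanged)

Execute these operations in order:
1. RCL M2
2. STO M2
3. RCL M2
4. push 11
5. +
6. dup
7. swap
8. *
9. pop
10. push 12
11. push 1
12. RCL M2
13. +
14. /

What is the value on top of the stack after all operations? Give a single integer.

After op 1 (RCL M2): stack=[0] mem=[0,0,0,0]
After op 2 (STO M2): stack=[empty] mem=[0,0,0,0]
After op 3 (RCL M2): stack=[0] mem=[0,0,0,0]
After op 4 (push 11): stack=[0,11] mem=[0,0,0,0]
After op 5 (+): stack=[11] mem=[0,0,0,0]
After op 6 (dup): stack=[11,11] mem=[0,0,0,0]
After op 7 (swap): stack=[11,11] mem=[0,0,0,0]
After op 8 (*): stack=[121] mem=[0,0,0,0]
After op 9 (pop): stack=[empty] mem=[0,0,0,0]
After op 10 (push 12): stack=[12] mem=[0,0,0,0]
After op 11 (push 1): stack=[12,1] mem=[0,0,0,0]
After op 12 (RCL M2): stack=[12,1,0] mem=[0,0,0,0]
After op 13 (+): stack=[12,1] mem=[0,0,0,0]
After op 14 (/): stack=[12] mem=[0,0,0,0]

Answer: 12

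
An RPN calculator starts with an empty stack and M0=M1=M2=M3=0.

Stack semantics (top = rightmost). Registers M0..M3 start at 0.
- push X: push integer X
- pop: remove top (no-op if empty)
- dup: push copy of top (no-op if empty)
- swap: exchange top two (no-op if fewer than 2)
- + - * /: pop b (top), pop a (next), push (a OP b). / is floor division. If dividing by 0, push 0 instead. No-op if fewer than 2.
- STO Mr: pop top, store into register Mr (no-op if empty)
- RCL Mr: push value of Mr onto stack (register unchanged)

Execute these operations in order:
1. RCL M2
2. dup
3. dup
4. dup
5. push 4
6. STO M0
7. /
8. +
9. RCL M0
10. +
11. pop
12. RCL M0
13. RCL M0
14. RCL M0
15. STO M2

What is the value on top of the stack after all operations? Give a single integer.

After op 1 (RCL M2): stack=[0] mem=[0,0,0,0]
After op 2 (dup): stack=[0,0] mem=[0,0,0,0]
After op 3 (dup): stack=[0,0,0] mem=[0,0,0,0]
After op 4 (dup): stack=[0,0,0,0] mem=[0,0,0,0]
After op 5 (push 4): stack=[0,0,0,0,4] mem=[0,0,0,0]
After op 6 (STO M0): stack=[0,0,0,0] mem=[4,0,0,0]
After op 7 (/): stack=[0,0,0] mem=[4,0,0,0]
After op 8 (+): stack=[0,0] mem=[4,0,0,0]
After op 9 (RCL M0): stack=[0,0,4] mem=[4,0,0,0]
After op 10 (+): stack=[0,4] mem=[4,0,0,0]
After op 11 (pop): stack=[0] mem=[4,0,0,0]
After op 12 (RCL M0): stack=[0,4] mem=[4,0,0,0]
After op 13 (RCL M0): stack=[0,4,4] mem=[4,0,0,0]
After op 14 (RCL M0): stack=[0,4,4,4] mem=[4,0,0,0]
After op 15 (STO M2): stack=[0,4,4] mem=[4,0,4,0]

Answer: 4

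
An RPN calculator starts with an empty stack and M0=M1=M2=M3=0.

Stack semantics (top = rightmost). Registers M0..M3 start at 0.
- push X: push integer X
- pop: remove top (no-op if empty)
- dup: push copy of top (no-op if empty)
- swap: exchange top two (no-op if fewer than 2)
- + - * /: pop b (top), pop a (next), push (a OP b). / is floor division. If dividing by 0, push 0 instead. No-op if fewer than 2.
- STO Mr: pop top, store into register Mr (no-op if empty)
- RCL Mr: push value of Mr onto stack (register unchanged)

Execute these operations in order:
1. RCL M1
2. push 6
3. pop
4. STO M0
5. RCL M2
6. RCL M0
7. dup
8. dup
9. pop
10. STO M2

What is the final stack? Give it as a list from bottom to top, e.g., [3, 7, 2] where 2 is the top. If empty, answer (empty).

After op 1 (RCL M1): stack=[0] mem=[0,0,0,0]
After op 2 (push 6): stack=[0,6] mem=[0,0,0,0]
After op 3 (pop): stack=[0] mem=[0,0,0,0]
After op 4 (STO M0): stack=[empty] mem=[0,0,0,0]
After op 5 (RCL M2): stack=[0] mem=[0,0,0,0]
After op 6 (RCL M0): stack=[0,0] mem=[0,0,0,0]
After op 7 (dup): stack=[0,0,0] mem=[0,0,0,0]
After op 8 (dup): stack=[0,0,0,0] mem=[0,0,0,0]
After op 9 (pop): stack=[0,0,0] mem=[0,0,0,0]
After op 10 (STO M2): stack=[0,0] mem=[0,0,0,0]

Answer: [0, 0]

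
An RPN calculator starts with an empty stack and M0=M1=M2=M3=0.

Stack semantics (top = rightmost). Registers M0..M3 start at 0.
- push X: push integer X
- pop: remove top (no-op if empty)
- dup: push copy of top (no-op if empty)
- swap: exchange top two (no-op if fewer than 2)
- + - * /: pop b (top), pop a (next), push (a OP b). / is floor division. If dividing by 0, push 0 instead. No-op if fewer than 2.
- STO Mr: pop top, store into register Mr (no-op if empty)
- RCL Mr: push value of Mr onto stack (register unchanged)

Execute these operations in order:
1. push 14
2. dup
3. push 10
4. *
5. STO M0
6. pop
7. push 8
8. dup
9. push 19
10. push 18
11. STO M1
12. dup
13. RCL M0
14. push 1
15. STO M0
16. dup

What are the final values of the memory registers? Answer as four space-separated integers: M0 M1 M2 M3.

After op 1 (push 14): stack=[14] mem=[0,0,0,0]
After op 2 (dup): stack=[14,14] mem=[0,0,0,0]
After op 3 (push 10): stack=[14,14,10] mem=[0,0,0,0]
After op 4 (*): stack=[14,140] mem=[0,0,0,0]
After op 5 (STO M0): stack=[14] mem=[140,0,0,0]
After op 6 (pop): stack=[empty] mem=[140,0,0,0]
After op 7 (push 8): stack=[8] mem=[140,0,0,0]
After op 8 (dup): stack=[8,8] mem=[140,0,0,0]
After op 9 (push 19): stack=[8,8,19] mem=[140,0,0,0]
After op 10 (push 18): stack=[8,8,19,18] mem=[140,0,0,0]
After op 11 (STO M1): stack=[8,8,19] mem=[140,18,0,0]
After op 12 (dup): stack=[8,8,19,19] mem=[140,18,0,0]
After op 13 (RCL M0): stack=[8,8,19,19,140] mem=[140,18,0,0]
After op 14 (push 1): stack=[8,8,19,19,140,1] mem=[140,18,0,0]
After op 15 (STO M0): stack=[8,8,19,19,140] mem=[1,18,0,0]
After op 16 (dup): stack=[8,8,19,19,140,140] mem=[1,18,0,0]

Answer: 1 18 0 0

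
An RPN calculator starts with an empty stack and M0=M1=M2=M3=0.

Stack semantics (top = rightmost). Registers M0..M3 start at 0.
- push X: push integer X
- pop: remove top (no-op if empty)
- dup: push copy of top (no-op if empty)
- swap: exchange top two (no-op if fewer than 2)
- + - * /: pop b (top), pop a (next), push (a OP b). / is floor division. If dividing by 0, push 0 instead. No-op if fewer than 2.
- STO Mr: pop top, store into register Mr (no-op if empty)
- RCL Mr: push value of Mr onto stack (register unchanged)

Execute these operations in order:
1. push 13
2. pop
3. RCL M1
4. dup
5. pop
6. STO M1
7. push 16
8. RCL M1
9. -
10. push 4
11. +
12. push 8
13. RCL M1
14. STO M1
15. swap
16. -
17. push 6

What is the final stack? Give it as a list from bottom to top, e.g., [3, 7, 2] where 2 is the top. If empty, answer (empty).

After op 1 (push 13): stack=[13] mem=[0,0,0,0]
After op 2 (pop): stack=[empty] mem=[0,0,0,0]
After op 3 (RCL M1): stack=[0] mem=[0,0,0,0]
After op 4 (dup): stack=[0,0] mem=[0,0,0,0]
After op 5 (pop): stack=[0] mem=[0,0,0,0]
After op 6 (STO M1): stack=[empty] mem=[0,0,0,0]
After op 7 (push 16): stack=[16] mem=[0,0,0,0]
After op 8 (RCL M1): stack=[16,0] mem=[0,0,0,0]
After op 9 (-): stack=[16] mem=[0,0,0,0]
After op 10 (push 4): stack=[16,4] mem=[0,0,0,0]
After op 11 (+): stack=[20] mem=[0,0,0,0]
After op 12 (push 8): stack=[20,8] mem=[0,0,0,0]
After op 13 (RCL M1): stack=[20,8,0] mem=[0,0,0,0]
After op 14 (STO M1): stack=[20,8] mem=[0,0,0,0]
After op 15 (swap): stack=[8,20] mem=[0,0,0,0]
After op 16 (-): stack=[-12] mem=[0,0,0,0]
After op 17 (push 6): stack=[-12,6] mem=[0,0,0,0]

Answer: [-12, 6]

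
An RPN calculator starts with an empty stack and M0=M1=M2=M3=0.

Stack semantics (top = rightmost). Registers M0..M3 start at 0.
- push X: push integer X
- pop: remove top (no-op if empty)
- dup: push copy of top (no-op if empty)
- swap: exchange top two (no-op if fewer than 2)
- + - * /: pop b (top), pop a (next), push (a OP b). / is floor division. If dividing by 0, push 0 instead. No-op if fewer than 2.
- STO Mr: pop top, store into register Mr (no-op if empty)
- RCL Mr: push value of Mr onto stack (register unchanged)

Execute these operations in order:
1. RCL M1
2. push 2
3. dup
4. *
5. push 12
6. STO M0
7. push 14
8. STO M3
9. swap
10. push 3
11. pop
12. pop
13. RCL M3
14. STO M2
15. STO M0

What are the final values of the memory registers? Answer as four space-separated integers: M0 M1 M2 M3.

After op 1 (RCL M1): stack=[0] mem=[0,0,0,0]
After op 2 (push 2): stack=[0,2] mem=[0,0,0,0]
After op 3 (dup): stack=[0,2,2] mem=[0,0,0,0]
After op 4 (*): stack=[0,4] mem=[0,0,0,0]
After op 5 (push 12): stack=[0,4,12] mem=[0,0,0,0]
After op 6 (STO M0): stack=[0,4] mem=[12,0,0,0]
After op 7 (push 14): stack=[0,4,14] mem=[12,0,0,0]
After op 8 (STO M3): stack=[0,4] mem=[12,0,0,14]
After op 9 (swap): stack=[4,0] mem=[12,0,0,14]
After op 10 (push 3): stack=[4,0,3] mem=[12,0,0,14]
After op 11 (pop): stack=[4,0] mem=[12,0,0,14]
After op 12 (pop): stack=[4] mem=[12,0,0,14]
After op 13 (RCL M3): stack=[4,14] mem=[12,0,0,14]
After op 14 (STO M2): stack=[4] mem=[12,0,14,14]
After op 15 (STO M0): stack=[empty] mem=[4,0,14,14]

Answer: 4 0 14 14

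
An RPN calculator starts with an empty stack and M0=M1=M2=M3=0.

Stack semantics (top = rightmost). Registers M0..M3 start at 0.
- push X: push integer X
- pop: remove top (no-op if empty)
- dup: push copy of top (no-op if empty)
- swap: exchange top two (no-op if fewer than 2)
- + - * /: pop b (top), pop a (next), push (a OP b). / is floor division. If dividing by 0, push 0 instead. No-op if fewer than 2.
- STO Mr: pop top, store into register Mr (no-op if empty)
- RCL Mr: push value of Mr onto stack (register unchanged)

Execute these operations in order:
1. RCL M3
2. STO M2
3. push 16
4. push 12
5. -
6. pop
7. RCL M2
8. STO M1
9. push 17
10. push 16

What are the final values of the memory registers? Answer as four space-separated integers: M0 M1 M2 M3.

After op 1 (RCL M3): stack=[0] mem=[0,0,0,0]
After op 2 (STO M2): stack=[empty] mem=[0,0,0,0]
After op 3 (push 16): stack=[16] mem=[0,0,0,0]
After op 4 (push 12): stack=[16,12] mem=[0,0,0,0]
After op 5 (-): stack=[4] mem=[0,0,0,0]
After op 6 (pop): stack=[empty] mem=[0,0,0,0]
After op 7 (RCL M2): stack=[0] mem=[0,0,0,0]
After op 8 (STO M1): stack=[empty] mem=[0,0,0,0]
After op 9 (push 17): stack=[17] mem=[0,0,0,0]
After op 10 (push 16): stack=[17,16] mem=[0,0,0,0]

Answer: 0 0 0 0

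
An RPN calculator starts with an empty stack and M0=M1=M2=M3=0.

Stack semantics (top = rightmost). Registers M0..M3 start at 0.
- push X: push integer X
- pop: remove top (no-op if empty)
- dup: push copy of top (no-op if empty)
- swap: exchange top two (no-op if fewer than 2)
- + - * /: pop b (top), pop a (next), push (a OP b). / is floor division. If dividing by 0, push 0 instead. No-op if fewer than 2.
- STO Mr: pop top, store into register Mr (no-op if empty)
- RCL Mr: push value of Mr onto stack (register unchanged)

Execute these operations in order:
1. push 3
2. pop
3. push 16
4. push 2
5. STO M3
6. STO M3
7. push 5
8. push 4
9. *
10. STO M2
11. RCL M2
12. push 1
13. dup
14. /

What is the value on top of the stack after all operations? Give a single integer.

After op 1 (push 3): stack=[3] mem=[0,0,0,0]
After op 2 (pop): stack=[empty] mem=[0,0,0,0]
After op 3 (push 16): stack=[16] mem=[0,0,0,0]
After op 4 (push 2): stack=[16,2] mem=[0,0,0,0]
After op 5 (STO M3): stack=[16] mem=[0,0,0,2]
After op 6 (STO M3): stack=[empty] mem=[0,0,0,16]
After op 7 (push 5): stack=[5] mem=[0,0,0,16]
After op 8 (push 4): stack=[5,4] mem=[0,0,0,16]
After op 9 (*): stack=[20] mem=[0,0,0,16]
After op 10 (STO M2): stack=[empty] mem=[0,0,20,16]
After op 11 (RCL M2): stack=[20] mem=[0,0,20,16]
After op 12 (push 1): stack=[20,1] mem=[0,0,20,16]
After op 13 (dup): stack=[20,1,1] mem=[0,0,20,16]
After op 14 (/): stack=[20,1] mem=[0,0,20,16]

Answer: 1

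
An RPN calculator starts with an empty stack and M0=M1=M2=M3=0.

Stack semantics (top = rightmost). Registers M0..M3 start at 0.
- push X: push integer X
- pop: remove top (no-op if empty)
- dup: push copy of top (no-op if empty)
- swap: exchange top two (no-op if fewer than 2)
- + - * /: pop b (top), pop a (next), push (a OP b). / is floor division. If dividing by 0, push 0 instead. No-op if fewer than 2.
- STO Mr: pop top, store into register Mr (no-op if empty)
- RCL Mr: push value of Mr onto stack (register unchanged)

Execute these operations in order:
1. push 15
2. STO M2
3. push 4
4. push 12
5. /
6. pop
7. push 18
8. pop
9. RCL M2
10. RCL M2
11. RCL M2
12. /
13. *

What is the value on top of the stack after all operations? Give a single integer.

Answer: 15

Derivation:
After op 1 (push 15): stack=[15] mem=[0,0,0,0]
After op 2 (STO M2): stack=[empty] mem=[0,0,15,0]
After op 3 (push 4): stack=[4] mem=[0,0,15,0]
After op 4 (push 12): stack=[4,12] mem=[0,0,15,0]
After op 5 (/): stack=[0] mem=[0,0,15,0]
After op 6 (pop): stack=[empty] mem=[0,0,15,0]
After op 7 (push 18): stack=[18] mem=[0,0,15,0]
After op 8 (pop): stack=[empty] mem=[0,0,15,0]
After op 9 (RCL M2): stack=[15] mem=[0,0,15,0]
After op 10 (RCL M2): stack=[15,15] mem=[0,0,15,0]
After op 11 (RCL M2): stack=[15,15,15] mem=[0,0,15,0]
After op 12 (/): stack=[15,1] mem=[0,0,15,0]
After op 13 (*): stack=[15] mem=[0,0,15,0]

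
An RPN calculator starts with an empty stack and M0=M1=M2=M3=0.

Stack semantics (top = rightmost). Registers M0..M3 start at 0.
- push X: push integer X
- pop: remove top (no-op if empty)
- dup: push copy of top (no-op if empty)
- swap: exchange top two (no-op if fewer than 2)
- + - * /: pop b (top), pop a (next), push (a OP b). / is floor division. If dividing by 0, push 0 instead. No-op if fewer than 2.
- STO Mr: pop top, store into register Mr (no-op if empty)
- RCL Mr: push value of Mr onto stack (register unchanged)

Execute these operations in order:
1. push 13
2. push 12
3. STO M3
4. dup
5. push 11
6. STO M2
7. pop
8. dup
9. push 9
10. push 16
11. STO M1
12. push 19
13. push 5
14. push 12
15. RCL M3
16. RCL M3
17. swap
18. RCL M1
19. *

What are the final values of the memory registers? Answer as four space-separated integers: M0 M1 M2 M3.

Answer: 0 16 11 12

Derivation:
After op 1 (push 13): stack=[13] mem=[0,0,0,0]
After op 2 (push 12): stack=[13,12] mem=[0,0,0,0]
After op 3 (STO M3): stack=[13] mem=[0,0,0,12]
After op 4 (dup): stack=[13,13] mem=[0,0,0,12]
After op 5 (push 11): stack=[13,13,11] mem=[0,0,0,12]
After op 6 (STO M2): stack=[13,13] mem=[0,0,11,12]
After op 7 (pop): stack=[13] mem=[0,0,11,12]
After op 8 (dup): stack=[13,13] mem=[0,0,11,12]
After op 9 (push 9): stack=[13,13,9] mem=[0,0,11,12]
After op 10 (push 16): stack=[13,13,9,16] mem=[0,0,11,12]
After op 11 (STO M1): stack=[13,13,9] mem=[0,16,11,12]
After op 12 (push 19): stack=[13,13,9,19] mem=[0,16,11,12]
After op 13 (push 5): stack=[13,13,9,19,5] mem=[0,16,11,12]
After op 14 (push 12): stack=[13,13,9,19,5,12] mem=[0,16,11,12]
After op 15 (RCL M3): stack=[13,13,9,19,5,12,12] mem=[0,16,11,12]
After op 16 (RCL M3): stack=[13,13,9,19,5,12,12,12] mem=[0,16,11,12]
After op 17 (swap): stack=[13,13,9,19,5,12,12,12] mem=[0,16,11,12]
After op 18 (RCL M1): stack=[13,13,9,19,5,12,12,12,16] mem=[0,16,11,12]
After op 19 (*): stack=[13,13,9,19,5,12,12,192] mem=[0,16,11,12]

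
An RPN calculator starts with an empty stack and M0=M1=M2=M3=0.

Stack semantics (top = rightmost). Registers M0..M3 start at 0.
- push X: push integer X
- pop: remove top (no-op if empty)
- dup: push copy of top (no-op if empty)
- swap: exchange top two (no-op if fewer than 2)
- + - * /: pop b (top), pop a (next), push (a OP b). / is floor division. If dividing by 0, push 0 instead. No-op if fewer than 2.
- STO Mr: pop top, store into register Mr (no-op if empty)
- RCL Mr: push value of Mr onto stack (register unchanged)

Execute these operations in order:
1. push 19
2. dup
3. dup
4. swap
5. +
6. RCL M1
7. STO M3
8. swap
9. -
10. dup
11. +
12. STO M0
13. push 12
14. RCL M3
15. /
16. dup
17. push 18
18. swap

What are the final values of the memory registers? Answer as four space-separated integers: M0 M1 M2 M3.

After op 1 (push 19): stack=[19] mem=[0,0,0,0]
After op 2 (dup): stack=[19,19] mem=[0,0,0,0]
After op 3 (dup): stack=[19,19,19] mem=[0,0,0,0]
After op 4 (swap): stack=[19,19,19] mem=[0,0,0,0]
After op 5 (+): stack=[19,38] mem=[0,0,0,0]
After op 6 (RCL M1): stack=[19,38,0] mem=[0,0,0,0]
After op 7 (STO M3): stack=[19,38] mem=[0,0,0,0]
After op 8 (swap): stack=[38,19] mem=[0,0,0,0]
After op 9 (-): stack=[19] mem=[0,0,0,0]
After op 10 (dup): stack=[19,19] mem=[0,0,0,0]
After op 11 (+): stack=[38] mem=[0,0,0,0]
After op 12 (STO M0): stack=[empty] mem=[38,0,0,0]
After op 13 (push 12): stack=[12] mem=[38,0,0,0]
After op 14 (RCL M3): stack=[12,0] mem=[38,0,0,0]
After op 15 (/): stack=[0] mem=[38,0,0,0]
After op 16 (dup): stack=[0,0] mem=[38,0,0,0]
After op 17 (push 18): stack=[0,0,18] mem=[38,0,0,0]
After op 18 (swap): stack=[0,18,0] mem=[38,0,0,0]

Answer: 38 0 0 0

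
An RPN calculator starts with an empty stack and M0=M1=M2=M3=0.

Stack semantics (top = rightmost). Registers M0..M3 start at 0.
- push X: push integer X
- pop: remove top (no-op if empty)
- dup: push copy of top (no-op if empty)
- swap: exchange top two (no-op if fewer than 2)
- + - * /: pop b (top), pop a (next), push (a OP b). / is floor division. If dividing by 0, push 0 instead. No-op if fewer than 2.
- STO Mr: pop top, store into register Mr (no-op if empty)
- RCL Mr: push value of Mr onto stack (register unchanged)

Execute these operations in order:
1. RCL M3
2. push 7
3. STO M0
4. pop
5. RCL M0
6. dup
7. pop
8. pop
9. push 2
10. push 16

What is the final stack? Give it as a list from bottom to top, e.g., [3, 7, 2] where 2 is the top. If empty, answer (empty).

Answer: [2, 16]

Derivation:
After op 1 (RCL M3): stack=[0] mem=[0,0,0,0]
After op 2 (push 7): stack=[0,7] mem=[0,0,0,0]
After op 3 (STO M0): stack=[0] mem=[7,0,0,0]
After op 4 (pop): stack=[empty] mem=[7,0,0,0]
After op 5 (RCL M0): stack=[7] mem=[7,0,0,0]
After op 6 (dup): stack=[7,7] mem=[7,0,0,0]
After op 7 (pop): stack=[7] mem=[7,0,0,0]
After op 8 (pop): stack=[empty] mem=[7,0,0,0]
After op 9 (push 2): stack=[2] mem=[7,0,0,0]
After op 10 (push 16): stack=[2,16] mem=[7,0,0,0]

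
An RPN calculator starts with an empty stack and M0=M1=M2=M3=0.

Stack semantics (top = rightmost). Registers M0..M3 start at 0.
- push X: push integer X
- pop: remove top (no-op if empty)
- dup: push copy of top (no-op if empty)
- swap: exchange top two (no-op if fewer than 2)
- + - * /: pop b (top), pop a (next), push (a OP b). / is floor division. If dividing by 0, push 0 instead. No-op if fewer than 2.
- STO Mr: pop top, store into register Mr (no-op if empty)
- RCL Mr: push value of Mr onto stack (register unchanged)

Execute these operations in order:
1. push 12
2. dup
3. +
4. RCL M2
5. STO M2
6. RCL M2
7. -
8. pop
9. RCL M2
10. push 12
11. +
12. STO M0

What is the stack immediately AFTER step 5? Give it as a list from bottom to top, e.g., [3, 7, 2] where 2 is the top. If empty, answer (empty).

After op 1 (push 12): stack=[12] mem=[0,0,0,0]
After op 2 (dup): stack=[12,12] mem=[0,0,0,0]
After op 3 (+): stack=[24] mem=[0,0,0,0]
After op 4 (RCL M2): stack=[24,0] mem=[0,0,0,0]
After op 5 (STO M2): stack=[24] mem=[0,0,0,0]

[24]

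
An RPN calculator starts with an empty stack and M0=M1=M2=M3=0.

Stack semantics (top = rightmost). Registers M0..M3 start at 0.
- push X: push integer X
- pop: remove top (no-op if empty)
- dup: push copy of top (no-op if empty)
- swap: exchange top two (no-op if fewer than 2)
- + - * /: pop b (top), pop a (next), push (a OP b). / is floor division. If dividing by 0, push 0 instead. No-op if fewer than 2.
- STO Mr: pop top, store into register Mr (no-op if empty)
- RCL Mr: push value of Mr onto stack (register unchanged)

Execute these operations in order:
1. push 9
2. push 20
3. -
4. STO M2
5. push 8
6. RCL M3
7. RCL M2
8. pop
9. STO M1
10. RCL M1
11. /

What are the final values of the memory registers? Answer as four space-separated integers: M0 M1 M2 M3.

After op 1 (push 9): stack=[9] mem=[0,0,0,0]
After op 2 (push 20): stack=[9,20] mem=[0,0,0,0]
After op 3 (-): stack=[-11] mem=[0,0,0,0]
After op 4 (STO M2): stack=[empty] mem=[0,0,-11,0]
After op 5 (push 8): stack=[8] mem=[0,0,-11,0]
After op 6 (RCL M3): stack=[8,0] mem=[0,0,-11,0]
After op 7 (RCL M2): stack=[8,0,-11] mem=[0,0,-11,0]
After op 8 (pop): stack=[8,0] mem=[0,0,-11,0]
After op 9 (STO M1): stack=[8] mem=[0,0,-11,0]
After op 10 (RCL M1): stack=[8,0] mem=[0,0,-11,0]
After op 11 (/): stack=[0] mem=[0,0,-11,0]

Answer: 0 0 -11 0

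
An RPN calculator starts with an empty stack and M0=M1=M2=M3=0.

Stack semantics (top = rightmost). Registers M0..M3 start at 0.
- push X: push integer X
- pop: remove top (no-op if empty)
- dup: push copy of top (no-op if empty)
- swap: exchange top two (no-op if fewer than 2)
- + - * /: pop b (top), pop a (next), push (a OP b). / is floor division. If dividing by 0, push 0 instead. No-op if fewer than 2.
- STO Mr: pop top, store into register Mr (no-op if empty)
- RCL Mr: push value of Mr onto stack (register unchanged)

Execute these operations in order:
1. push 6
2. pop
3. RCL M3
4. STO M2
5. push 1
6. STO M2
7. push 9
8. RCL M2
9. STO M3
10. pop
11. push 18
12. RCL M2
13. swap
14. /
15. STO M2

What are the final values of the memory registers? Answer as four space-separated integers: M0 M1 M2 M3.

After op 1 (push 6): stack=[6] mem=[0,0,0,0]
After op 2 (pop): stack=[empty] mem=[0,0,0,0]
After op 3 (RCL M3): stack=[0] mem=[0,0,0,0]
After op 4 (STO M2): stack=[empty] mem=[0,0,0,0]
After op 5 (push 1): stack=[1] mem=[0,0,0,0]
After op 6 (STO M2): stack=[empty] mem=[0,0,1,0]
After op 7 (push 9): stack=[9] mem=[0,0,1,0]
After op 8 (RCL M2): stack=[9,1] mem=[0,0,1,0]
After op 9 (STO M3): stack=[9] mem=[0,0,1,1]
After op 10 (pop): stack=[empty] mem=[0,0,1,1]
After op 11 (push 18): stack=[18] mem=[0,0,1,1]
After op 12 (RCL M2): stack=[18,1] mem=[0,0,1,1]
After op 13 (swap): stack=[1,18] mem=[0,0,1,1]
After op 14 (/): stack=[0] mem=[0,0,1,1]
After op 15 (STO M2): stack=[empty] mem=[0,0,0,1]

Answer: 0 0 0 1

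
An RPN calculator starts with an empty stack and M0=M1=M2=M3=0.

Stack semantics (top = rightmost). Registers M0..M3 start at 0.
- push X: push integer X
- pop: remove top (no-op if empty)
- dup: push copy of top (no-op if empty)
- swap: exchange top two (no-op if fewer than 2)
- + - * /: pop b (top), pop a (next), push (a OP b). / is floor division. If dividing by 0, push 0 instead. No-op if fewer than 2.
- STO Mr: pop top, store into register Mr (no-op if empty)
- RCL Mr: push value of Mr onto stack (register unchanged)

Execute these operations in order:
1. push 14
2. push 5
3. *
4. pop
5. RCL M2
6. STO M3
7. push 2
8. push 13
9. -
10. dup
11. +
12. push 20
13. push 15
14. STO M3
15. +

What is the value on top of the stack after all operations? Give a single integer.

Answer: -2

Derivation:
After op 1 (push 14): stack=[14] mem=[0,0,0,0]
After op 2 (push 5): stack=[14,5] mem=[0,0,0,0]
After op 3 (*): stack=[70] mem=[0,0,0,0]
After op 4 (pop): stack=[empty] mem=[0,0,0,0]
After op 5 (RCL M2): stack=[0] mem=[0,0,0,0]
After op 6 (STO M3): stack=[empty] mem=[0,0,0,0]
After op 7 (push 2): stack=[2] mem=[0,0,0,0]
After op 8 (push 13): stack=[2,13] mem=[0,0,0,0]
After op 9 (-): stack=[-11] mem=[0,0,0,0]
After op 10 (dup): stack=[-11,-11] mem=[0,0,0,0]
After op 11 (+): stack=[-22] mem=[0,0,0,0]
After op 12 (push 20): stack=[-22,20] mem=[0,0,0,0]
After op 13 (push 15): stack=[-22,20,15] mem=[0,0,0,0]
After op 14 (STO M3): stack=[-22,20] mem=[0,0,0,15]
After op 15 (+): stack=[-2] mem=[0,0,0,15]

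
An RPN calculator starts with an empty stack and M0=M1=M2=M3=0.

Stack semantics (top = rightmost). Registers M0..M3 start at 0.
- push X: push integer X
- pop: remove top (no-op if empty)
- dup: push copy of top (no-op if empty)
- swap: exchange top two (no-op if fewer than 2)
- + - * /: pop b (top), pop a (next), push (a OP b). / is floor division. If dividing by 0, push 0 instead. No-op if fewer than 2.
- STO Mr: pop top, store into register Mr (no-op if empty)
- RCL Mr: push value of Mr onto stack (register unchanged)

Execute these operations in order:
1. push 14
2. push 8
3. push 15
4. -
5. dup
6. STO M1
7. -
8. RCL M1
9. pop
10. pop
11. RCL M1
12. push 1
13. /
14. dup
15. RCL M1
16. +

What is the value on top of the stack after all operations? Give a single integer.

After op 1 (push 14): stack=[14] mem=[0,0,0,0]
After op 2 (push 8): stack=[14,8] mem=[0,0,0,0]
After op 3 (push 15): stack=[14,8,15] mem=[0,0,0,0]
After op 4 (-): stack=[14,-7] mem=[0,0,0,0]
After op 5 (dup): stack=[14,-7,-7] mem=[0,0,0,0]
After op 6 (STO M1): stack=[14,-7] mem=[0,-7,0,0]
After op 7 (-): stack=[21] mem=[0,-7,0,0]
After op 8 (RCL M1): stack=[21,-7] mem=[0,-7,0,0]
After op 9 (pop): stack=[21] mem=[0,-7,0,0]
After op 10 (pop): stack=[empty] mem=[0,-7,0,0]
After op 11 (RCL M1): stack=[-7] mem=[0,-7,0,0]
After op 12 (push 1): stack=[-7,1] mem=[0,-7,0,0]
After op 13 (/): stack=[-7] mem=[0,-7,0,0]
After op 14 (dup): stack=[-7,-7] mem=[0,-7,0,0]
After op 15 (RCL M1): stack=[-7,-7,-7] mem=[0,-7,0,0]
After op 16 (+): stack=[-7,-14] mem=[0,-7,0,0]

Answer: -14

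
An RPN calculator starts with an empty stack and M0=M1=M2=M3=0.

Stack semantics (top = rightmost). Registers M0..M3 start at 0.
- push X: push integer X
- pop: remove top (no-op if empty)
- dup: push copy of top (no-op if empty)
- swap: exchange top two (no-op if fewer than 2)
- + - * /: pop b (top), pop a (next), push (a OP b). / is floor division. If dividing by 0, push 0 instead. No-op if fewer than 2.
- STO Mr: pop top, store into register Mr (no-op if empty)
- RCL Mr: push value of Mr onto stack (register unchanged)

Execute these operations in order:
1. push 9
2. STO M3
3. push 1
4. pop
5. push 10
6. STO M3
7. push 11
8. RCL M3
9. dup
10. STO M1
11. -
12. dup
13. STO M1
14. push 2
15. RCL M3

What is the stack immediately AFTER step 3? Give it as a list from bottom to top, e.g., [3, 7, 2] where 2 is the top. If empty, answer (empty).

After op 1 (push 9): stack=[9] mem=[0,0,0,0]
After op 2 (STO M3): stack=[empty] mem=[0,0,0,9]
After op 3 (push 1): stack=[1] mem=[0,0,0,9]

[1]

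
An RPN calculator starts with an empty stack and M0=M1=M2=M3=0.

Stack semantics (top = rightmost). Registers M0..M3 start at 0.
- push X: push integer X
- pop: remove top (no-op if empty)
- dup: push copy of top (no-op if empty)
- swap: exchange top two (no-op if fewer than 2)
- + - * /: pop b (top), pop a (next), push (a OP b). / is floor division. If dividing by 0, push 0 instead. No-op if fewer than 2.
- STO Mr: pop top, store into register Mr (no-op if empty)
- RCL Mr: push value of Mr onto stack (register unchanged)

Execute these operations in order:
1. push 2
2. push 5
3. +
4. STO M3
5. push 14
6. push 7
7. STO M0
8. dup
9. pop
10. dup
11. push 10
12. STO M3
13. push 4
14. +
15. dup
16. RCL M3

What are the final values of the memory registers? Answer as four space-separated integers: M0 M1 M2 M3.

Answer: 7 0 0 10

Derivation:
After op 1 (push 2): stack=[2] mem=[0,0,0,0]
After op 2 (push 5): stack=[2,5] mem=[0,0,0,0]
After op 3 (+): stack=[7] mem=[0,0,0,0]
After op 4 (STO M3): stack=[empty] mem=[0,0,0,7]
After op 5 (push 14): stack=[14] mem=[0,0,0,7]
After op 6 (push 7): stack=[14,7] mem=[0,0,0,7]
After op 7 (STO M0): stack=[14] mem=[7,0,0,7]
After op 8 (dup): stack=[14,14] mem=[7,0,0,7]
After op 9 (pop): stack=[14] mem=[7,0,0,7]
After op 10 (dup): stack=[14,14] mem=[7,0,0,7]
After op 11 (push 10): stack=[14,14,10] mem=[7,0,0,7]
After op 12 (STO M3): stack=[14,14] mem=[7,0,0,10]
After op 13 (push 4): stack=[14,14,4] mem=[7,0,0,10]
After op 14 (+): stack=[14,18] mem=[7,0,0,10]
After op 15 (dup): stack=[14,18,18] mem=[7,0,0,10]
After op 16 (RCL M3): stack=[14,18,18,10] mem=[7,0,0,10]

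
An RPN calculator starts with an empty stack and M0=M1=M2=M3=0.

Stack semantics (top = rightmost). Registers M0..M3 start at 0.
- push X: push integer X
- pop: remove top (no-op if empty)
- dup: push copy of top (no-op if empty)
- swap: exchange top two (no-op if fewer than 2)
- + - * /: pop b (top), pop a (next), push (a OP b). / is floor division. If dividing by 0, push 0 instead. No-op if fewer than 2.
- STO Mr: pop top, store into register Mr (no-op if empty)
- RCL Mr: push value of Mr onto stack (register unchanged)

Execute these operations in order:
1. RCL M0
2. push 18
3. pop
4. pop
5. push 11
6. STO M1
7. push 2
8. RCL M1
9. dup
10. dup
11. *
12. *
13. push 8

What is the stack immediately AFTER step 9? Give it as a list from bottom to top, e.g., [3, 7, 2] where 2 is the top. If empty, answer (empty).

After op 1 (RCL M0): stack=[0] mem=[0,0,0,0]
After op 2 (push 18): stack=[0,18] mem=[0,0,0,0]
After op 3 (pop): stack=[0] mem=[0,0,0,0]
After op 4 (pop): stack=[empty] mem=[0,0,0,0]
After op 5 (push 11): stack=[11] mem=[0,0,0,0]
After op 6 (STO M1): stack=[empty] mem=[0,11,0,0]
After op 7 (push 2): stack=[2] mem=[0,11,0,0]
After op 8 (RCL M1): stack=[2,11] mem=[0,11,0,0]
After op 9 (dup): stack=[2,11,11] mem=[0,11,0,0]

[2, 11, 11]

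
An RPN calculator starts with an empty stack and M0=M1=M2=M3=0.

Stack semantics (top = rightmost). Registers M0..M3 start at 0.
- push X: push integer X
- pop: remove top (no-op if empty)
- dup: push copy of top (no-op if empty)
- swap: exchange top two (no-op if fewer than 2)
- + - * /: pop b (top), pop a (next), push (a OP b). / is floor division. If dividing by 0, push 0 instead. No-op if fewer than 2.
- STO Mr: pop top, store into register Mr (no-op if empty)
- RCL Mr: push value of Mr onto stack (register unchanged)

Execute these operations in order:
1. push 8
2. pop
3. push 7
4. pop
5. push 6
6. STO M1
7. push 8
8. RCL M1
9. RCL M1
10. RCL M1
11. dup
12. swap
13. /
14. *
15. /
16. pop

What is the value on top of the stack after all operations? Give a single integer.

Answer: 8

Derivation:
After op 1 (push 8): stack=[8] mem=[0,0,0,0]
After op 2 (pop): stack=[empty] mem=[0,0,0,0]
After op 3 (push 7): stack=[7] mem=[0,0,0,0]
After op 4 (pop): stack=[empty] mem=[0,0,0,0]
After op 5 (push 6): stack=[6] mem=[0,0,0,0]
After op 6 (STO M1): stack=[empty] mem=[0,6,0,0]
After op 7 (push 8): stack=[8] mem=[0,6,0,0]
After op 8 (RCL M1): stack=[8,6] mem=[0,6,0,0]
After op 9 (RCL M1): stack=[8,6,6] mem=[0,6,0,0]
After op 10 (RCL M1): stack=[8,6,6,6] mem=[0,6,0,0]
After op 11 (dup): stack=[8,6,6,6,6] mem=[0,6,0,0]
After op 12 (swap): stack=[8,6,6,6,6] mem=[0,6,0,0]
After op 13 (/): stack=[8,6,6,1] mem=[0,6,0,0]
After op 14 (*): stack=[8,6,6] mem=[0,6,0,0]
After op 15 (/): stack=[8,1] mem=[0,6,0,0]
After op 16 (pop): stack=[8] mem=[0,6,0,0]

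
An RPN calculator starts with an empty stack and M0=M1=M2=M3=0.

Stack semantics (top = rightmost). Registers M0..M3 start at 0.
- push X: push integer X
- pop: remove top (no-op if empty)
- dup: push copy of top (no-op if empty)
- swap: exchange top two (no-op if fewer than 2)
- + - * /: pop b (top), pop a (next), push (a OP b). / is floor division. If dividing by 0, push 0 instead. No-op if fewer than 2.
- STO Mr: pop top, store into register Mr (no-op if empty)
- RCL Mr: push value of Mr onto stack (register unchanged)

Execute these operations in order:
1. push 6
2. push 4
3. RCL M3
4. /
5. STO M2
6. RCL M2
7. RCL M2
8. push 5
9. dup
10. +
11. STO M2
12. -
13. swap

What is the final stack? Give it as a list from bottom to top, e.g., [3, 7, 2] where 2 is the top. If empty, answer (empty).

Answer: [0, 6]

Derivation:
After op 1 (push 6): stack=[6] mem=[0,0,0,0]
After op 2 (push 4): stack=[6,4] mem=[0,0,0,0]
After op 3 (RCL M3): stack=[6,4,0] mem=[0,0,0,0]
After op 4 (/): stack=[6,0] mem=[0,0,0,0]
After op 5 (STO M2): stack=[6] mem=[0,0,0,0]
After op 6 (RCL M2): stack=[6,0] mem=[0,0,0,0]
After op 7 (RCL M2): stack=[6,0,0] mem=[0,0,0,0]
After op 8 (push 5): stack=[6,0,0,5] mem=[0,0,0,0]
After op 9 (dup): stack=[6,0,0,5,5] mem=[0,0,0,0]
After op 10 (+): stack=[6,0,0,10] mem=[0,0,0,0]
After op 11 (STO M2): stack=[6,0,0] mem=[0,0,10,0]
After op 12 (-): stack=[6,0] mem=[0,0,10,0]
After op 13 (swap): stack=[0,6] mem=[0,0,10,0]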